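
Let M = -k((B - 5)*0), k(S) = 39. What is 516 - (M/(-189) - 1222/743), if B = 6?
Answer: 24220771/46809 ≈ 517.44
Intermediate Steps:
M = -39 (M = -1*39 = -39)
516 - (M/(-189) - 1222/743) = 516 - (-39/(-189) - 1222/743) = 516 - (-39*(-1/189) - 1222*1/743) = 516 - (13/63 - 1222/743) = 516 - 1*(-67327/46809) = 516 + 67327/46809 = 24220771/46809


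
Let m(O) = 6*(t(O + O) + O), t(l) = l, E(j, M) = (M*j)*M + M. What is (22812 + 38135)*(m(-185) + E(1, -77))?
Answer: 153708334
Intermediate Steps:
E(j, M) = M + j*M² (E(j, M) = j*M² + M = M + j*M²)
m(O) = 18*O (m(O) = 6*((O + O) + O) = 6*(2*O + O) = 6*(3*O) = 18*O)
(22812 + 38135)*(m(-185) + E(1, -77)) = (22812 + 38135)*(18*(-185) - 77*(1 - 77*1)) = 60947*(-3330 - 77*(1 - 77)) = 60947*(-3330 - 77*(-76)) = 60947*(-3330 + 5852) = 60947*2522 = 153708334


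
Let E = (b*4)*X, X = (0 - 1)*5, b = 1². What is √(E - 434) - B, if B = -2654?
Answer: 2654 + I*√454 ≈ 2654.0 + 21.307*I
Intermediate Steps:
b = 1
X = -5 (X = -1*5 = -5)
E = -20 (E = (1*4)*(-5) = 4*(-5) = -20)
√(E - 434) - B = √(-20 - 434) - 1*(-2654) = √(-454) + 2654 = I*√454 + 2654 = 2654 + I*√454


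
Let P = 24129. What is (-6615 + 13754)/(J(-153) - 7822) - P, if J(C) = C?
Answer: -17494174/725 ≈ -24130.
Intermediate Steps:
(-6615 + 13754)/(J(-153) - 7822) - P = (-6615 + 13754)/(-153 - 7822) - 1*24129 = 7139/(-7975) - 24129 = 7139*(-1/7975) - 24129 = -649/725 - 24129 = -17494174/725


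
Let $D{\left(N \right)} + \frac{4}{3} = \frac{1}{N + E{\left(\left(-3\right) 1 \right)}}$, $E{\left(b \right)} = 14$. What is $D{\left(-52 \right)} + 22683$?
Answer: $\frac{2585707}{114} \approx 22682.0$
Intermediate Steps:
$D{\left(N \right)} = - \frac{4}{3} + \frac{1}{14 + N}$ ($D{\left(N \right)} = - \frac{4}{3} + \frac{1}{N + 14} = - \frac{4}{3} + \frac{1}{14 + N}$)
$D{\left(-52 \right)} + 22683 = \frac{-53 - -208}{3 \left(14 - 52\right)} + 22683 = \frac{-53 + 208}{3 \left(-38\right)} + 22683 = \frac{1}{3} \left(- \frac{1}{38}\right) 155 + 22683 = - \frac{155}{114} + 22683 = \frac{2585707}{114}$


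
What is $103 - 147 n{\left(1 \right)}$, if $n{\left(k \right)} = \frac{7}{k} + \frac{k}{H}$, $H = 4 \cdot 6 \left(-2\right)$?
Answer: $- \frac{14767}{16} \approx -922.94$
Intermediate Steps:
$H = -48$ ($H = 24 \left(-2\right) = -48$)
$n{\left(k \right)} = \frac{7}{k} - \frac{k}{48}$ ($n{\left(k \right)} = \frac{7}{k} + \frac{k}{-48} = \frac{7}{k} + k \left(- \frac{1}{48}\right) = \frac{7}{k} - \frac{k}{48}$)
$103 - 147 n{\left(1 \right)} = 103 - 147 \left(\frac{7}{1} - \frac{1}{48}\right) = 103 - 147 \left(7 \cdot 1 - \frac{1}{48}\right) = 103 - 147 \left(7 - \frac{1}{48}\right) = 103 - \frac{16415}{16} = - \frac{14767}{16}$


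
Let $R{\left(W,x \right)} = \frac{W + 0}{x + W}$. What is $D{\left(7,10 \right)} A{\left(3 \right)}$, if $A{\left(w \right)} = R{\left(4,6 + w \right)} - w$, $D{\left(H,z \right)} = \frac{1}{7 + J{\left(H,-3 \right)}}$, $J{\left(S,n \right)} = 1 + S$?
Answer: $- \frac{7}{39} \approx -0.17949$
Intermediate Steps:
$D{\left(H,z \right)} = \frac{1}{8 + H}$ ($D{\left(H,z \right)} = \frac{1}{7 + \left(1 + H\right)} = \frac{1}{8 + H}$)
$R{\left(W,x \right)} = \frac{W}{W + x}$
$A{\left(w \right)} = - w + \frac{4}{10 + w}$ ($A{\left(w \right)} = \frac{4}{4 + \left(6 + w\right)} - w = \frac{4}{10 + w} - w = - w + \frac{4}{10 + w}$)
$D{\left(7,10 \right)} A{\left(3 \right)} = \frac{\frac{1}{10 + 3} \left(4 - 3 \left(10 + 3\right)\right)}{8 + 7} = \frac{\frac{1}{13} \left(4 - 3 \cdot 13\right)}{15} = \frac{\frac{1}{13} \left(4 - 39\right)}{15} = \frac{\frac{1}{13} \left(-35\right)}{15} = \frac{1}{15} \left(- \frac{35}{13}\right) = - \frac{7}{39}$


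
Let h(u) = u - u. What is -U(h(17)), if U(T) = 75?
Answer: -75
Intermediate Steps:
h(u) = 0
-U(h(17)) = -1*75 = -75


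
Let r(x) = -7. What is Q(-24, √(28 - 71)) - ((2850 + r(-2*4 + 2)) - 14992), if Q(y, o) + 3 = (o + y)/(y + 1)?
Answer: 279382/23 - I*√43/23 ≈ 12147.0 - 0.28511*I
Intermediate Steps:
Q(y, o) = -3 + (o + y)/(1 + y) (Q(y, o) = -3 + (o + y)/(y + 1) = -3 + (o + y)/(1 + y))
Q(-24, √(28 - 71)) - ((2850 + r(-2*4 + 2)) - 14992) = (-3 + √(28 - 71) - 2*(-24))/(1 - 24) - ((2850 - 7) - 14992) = (-3 + √(-43) + 48)/(-23) - (2843 - 14992) = -(-3 + I*√43 + 48)/23 - 1*(-12149) = -(45 + I*√43)/23 + 12149 = (-45/23 - I*√43/23) + 12149 = 279382/23 - I*√43/23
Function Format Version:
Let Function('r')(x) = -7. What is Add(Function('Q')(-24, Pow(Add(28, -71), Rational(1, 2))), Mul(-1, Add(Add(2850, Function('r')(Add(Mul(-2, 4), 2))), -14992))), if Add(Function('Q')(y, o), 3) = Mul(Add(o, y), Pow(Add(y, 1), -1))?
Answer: Add(Rational(279382, 23), Mul(Rational(-1, 23), I, Pow(43, Rational(1, 2)))) ≈ Add(12147., Mul(-0.28511, I))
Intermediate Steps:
Function('Q')(y, o) = Add(-3, Mul(Pow(Add(1, y), -1), Add(o, y))) (Function('Q')(y, o) = Add(-3, Mul(Add(o, y), Pow(Add(y, 1), -1))) = Add(-3, Mul(Add(o, y), Pow(Add(1, y), -1))) = Add(-3, Mul(Pow(Add(1, y), -1), Add(o, y))))
Add(Function('Q')(-24, Pow(Add(28, -71), Rational(1, 2))), Mul(-1, Add(Add(2850, Function('r')(Add(Mul(-2, 4), 2))), -14992))) = Add(Mul(Pow(Add(1, -24), -1), Add(-3, Pow(Add(28, -71), Rational(1, 2)), Mul(-2, -24))), Mul(-1, Add(Add(2850, -7), -14992))) = Add(Mul(Pow(-23, -1), Add(-3, Pow(-43, Rational(1, 2)), 48)), Mul(-1, Add(2843, -14992))) = Add(Mul(Rational(-1, 23), Add(-3, Mul(I, Pow(43, Rational(1, 2))), 48)), Mul(-1, -12149)) = Add(Mul(Rational(-1, 23), Add(45, Mul(I, Pow(43, Rational(1, 2))))), 12149) = Add(Add(Rational(-45, 23), Mul(Rational(-1, 23), I, Pow(43, Rational(1, 2)))), 12149) = Add(Rational(279382, 23), Mul(Rational(-1, 23), I, Pow(43, Rational(1, 2))))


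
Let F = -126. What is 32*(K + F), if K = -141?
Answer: -8544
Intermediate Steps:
32*(K + F) = 32*(-141 - 126) = 32*(-267) = -8544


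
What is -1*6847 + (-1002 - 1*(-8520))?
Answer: 671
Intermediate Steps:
-1*6847 + (-1002 - 1*(-8520)) = -6847 + (-1002 + 8520) = -6847 + 7518 = 671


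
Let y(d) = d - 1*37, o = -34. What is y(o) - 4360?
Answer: -4431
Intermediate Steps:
y(d) = -37 + d (y(d) = d - 37 = -37 + d)
y(o) - 4360 = (-37 - 34) - 4360 = -71 - 4360 = -4431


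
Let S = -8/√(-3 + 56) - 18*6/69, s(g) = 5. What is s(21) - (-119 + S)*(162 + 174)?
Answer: 931843/23 + 2688*√53/53 ≈ 40884.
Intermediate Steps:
S = -36/23 - 8*√53/53 (S = -8*√53/53 - 108*1/69 = -8*√53/53 - 36/23 = -36/23 - 8*√53/53 ≈ -2.6641)
s(21) - (-119 + S)*(162 + 174) = 5 - (-119 + (-36/23 - 8*√53/53))*(162 + 174) = 5 - (-2773/23 - 8*√53/53)*336 = 5 - (-931728/23 - 2688*√53/53) = 5 + (931728/23 + 2688*√53/53) = 931843/23 + 2688*√53/53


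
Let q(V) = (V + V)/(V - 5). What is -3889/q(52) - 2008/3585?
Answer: -655485887/372840 ≈ -1758.1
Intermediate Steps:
q(V) = 2*V/(-5 + V) (q(V) = (2*V)/(-5 + V) = 2*V/(-5 + V))
-3889/q(52) - 2008/3585 = -3889/(2*52/(-5 + 52)) - 2008/3585 = -3889/(2*52/47) - 2008*1/3585 = -3889/(2*52*(1/47)) - 2008/3585 = -3889/104/47 - 2008/3585 = -3889*47/104 - 2008/3585 = -182783/104 - 2008/3585 = -655485887/372840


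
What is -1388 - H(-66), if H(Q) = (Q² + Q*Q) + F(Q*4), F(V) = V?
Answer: -9836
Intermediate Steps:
H(Q) = 2*Q² + 4*Q (H(Q) = (Q² + Q*Q) + Q*4 = (Q² + Q²) + 4*Q = 2*Q² + 4*Q)
-1388 - H(-66) = -1388 - 2*(-66)*(2 - 66) = -1388 - 2*(-66)*(-64) = -1388 - 1*8448 = -1388 - 8448 = -9836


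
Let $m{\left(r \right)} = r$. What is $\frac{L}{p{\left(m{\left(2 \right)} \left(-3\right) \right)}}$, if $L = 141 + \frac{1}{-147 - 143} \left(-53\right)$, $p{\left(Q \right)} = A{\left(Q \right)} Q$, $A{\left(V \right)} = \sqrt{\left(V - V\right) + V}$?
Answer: $\frac{40943 i \sqrt{6}}{10440} \approx 9.6063 i$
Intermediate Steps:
$A{\left(V \right)} = \sqrt{V}$ ($A{\left(V \right)} = \sqrt{0 + V} = \sqrt{V}$)
$p{\left(Q \right)} = Q^{\frac{3}{2}}$ ($p{\left(Q \right)} = \sqrt{Q} Q = Q^{\frac{3}{2}}$)
$L = \frac{40943}{290}$ ($L = 141 + \frac{1}{-290} \left(-53\right) = 141 - - \frac{53}{290} = 141 + \frac{53}{290} = \frac{40943}{290} \approx 141.18$)
$\frac{L}{p{\left(m{\left(2 \right)} \left(-3\right) \right)}} = \frac{40943}{290 \left(2 \left(-3\right)\right)^{\frac{3}{2}}} = \frac{40943}{290 \left(-6\right)^{\frac{3}{2}}} = \frac{40943}{290 \left(- 6 i \sqrt{6}\right)} = \frac{40943 \frac{i \sqrt{6}}{36}}{290} = \frac{40943 i \sqrt{6}}{10440}$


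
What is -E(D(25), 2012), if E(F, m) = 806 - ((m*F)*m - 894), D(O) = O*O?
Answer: 2530088300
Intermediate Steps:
D(O) = O**2
E(F, m) = 1700 - F*m**2 (E(F, m) = 806 - ((F*m)*m - 894) = 806 - (F*m**2 - 894) = 806 - (-894 + F*m**2) = 806 + (894 - F*m**2) = 1700 - F*m**2)
-E(D(25), 2012) = -(1700 - 1*25**2*2012**2) = -(1700 - 1*625*4048144) = -(1700 - 2530090000) = -1*(-2530088300) = 2530088300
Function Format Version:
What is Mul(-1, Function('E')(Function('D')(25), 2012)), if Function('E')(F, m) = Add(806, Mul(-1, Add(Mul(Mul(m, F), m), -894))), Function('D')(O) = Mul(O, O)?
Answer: 2530088300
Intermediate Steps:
Function('D')(O) = Pow(O, 2)
Function('E')(F, m) = Add(1700, Mul(-1, F, Pow(m, 2))) (Function('E')(F, m) = Add(806, Mul(-1, Add(Mul(Mul(F, m), m), -894))) = Add(806, Mul(-1, Add(Mul(F, Pow(m, 2)), -894))) = Add(806, Mul(-1, Add(-894, Mul(F, Pow(m, 2))))) = Add(806, Add(894, Mul(-1, F, Pow(m, 2)))) = Add(1700, Mul(-1, F, Pow(m, 2))))
Mul(-1, Function('E')(Function('D')(25), 2012)) = Mul(-1, Add(1700, Mul(-1, Pow(25, 2), Pow(2012, 2)))) = Mul(-1, Add(1700, Mul(-1, 625, 4048144))) = Mul(-1, Add(1700, -2530090000)) = Mul(-1, -2530088300) = 2530088300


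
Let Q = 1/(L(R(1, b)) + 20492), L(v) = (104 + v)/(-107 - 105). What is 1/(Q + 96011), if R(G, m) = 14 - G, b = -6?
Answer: 4344187/417089738269 ≈ 1.0415e-5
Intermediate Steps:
L(v) = -26/53 - v/212 (L(v) = (104 + v)/(-212) = (104 + v)*(-1/212) = -26/53 - v/212)
Q = 212/4344187 (Q = 1/((-26/53 - (14 - 1*1)/212) + 20492) = 1/((-26/53 - (14 - 1)/212) + 20492) = 1/((-26/53 - 1/212*13) + 20492) = 1/((-26/53 - 13/212) + 20492) = 1/(-117/212 + 20492) = 1/(4344187/212) = 212/4344187 ≈ 4.8801e-5)
1/(Q + 96011) = 1/(212/4344187 + 96011) = 1/(417089738269/4344187) = 4344187/417089738269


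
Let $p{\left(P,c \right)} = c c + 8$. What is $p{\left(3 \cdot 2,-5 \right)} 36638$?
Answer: $1209054$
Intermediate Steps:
$p{\left(P,c \right)} = 8 + c^{2}$ ($p{\left(P,c \right)} = c^{2} + 8 = 8 + c^{2}$)
$p{\left(3 \cdot 2,-5 \right)} 36638 = \left(8 + \left(-5\right)^{2}\right) 36638 = \left(8 + 25\right) 36638 = 33 \cdot 36638 = 1209054$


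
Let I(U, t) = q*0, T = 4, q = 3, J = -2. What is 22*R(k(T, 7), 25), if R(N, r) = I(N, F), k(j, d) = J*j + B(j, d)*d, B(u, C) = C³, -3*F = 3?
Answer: 0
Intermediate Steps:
F = -1 (F = -⅓*3 = -1)
k(j, d) = d⁴ - 2*j (k(j, d) = -2*j + d³*d = -2*j + d⁴ = d⁴ - 2*j)
I(U, t) = 0 (I(U, t) = 3*0 = 0)
R(N, r) = 0
22*R(k(T, 7), 25) = 22*0 = 0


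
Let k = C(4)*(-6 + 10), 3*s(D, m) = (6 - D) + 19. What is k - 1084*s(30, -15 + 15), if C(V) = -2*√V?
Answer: 5372/3 ≈ 1790.7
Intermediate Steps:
s(D, m) = 25/3 - D/3 (s(D, m) = ((6 - D) + 19)/3 = (25 - D)/3 = 25/3 - D/3)
k = -16 (k = (-2*√4)*(-6 + 10) = -2*2*4 = -4*4 = -16)
k - 1084*s(30, -15 + 15) = -16 - 1084*(25/3 - ⅓*30) = -16 - 1084*(25/3 - 10) = -16 - 1084*(-5/3) = -16 + 5420/3 = 5372/3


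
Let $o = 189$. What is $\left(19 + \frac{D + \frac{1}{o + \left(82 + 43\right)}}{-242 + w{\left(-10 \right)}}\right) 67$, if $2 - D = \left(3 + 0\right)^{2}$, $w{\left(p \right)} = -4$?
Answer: $\frac{98478811}{77244} \approx 1274.9$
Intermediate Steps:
$D = -7$ ($D = 2 - \left(3 + 0\right)^{2} = 2 - 3^{2} = 2 - 9 = -7$)
$\left(19 + \frac{D + \frac{1}{o + \left(82 + 43\right)}}{-242 + w{\left(-10 \right)}}\right) 67 = \left(19 + \frac{-7 + \frac{1}{189 + \left(82 + 43\right)}}{-242 - 4}\right) 67 = \left(19 + \frac{-7 + \frac{1}{189 + 125}}{-246}\right) 67 = \left(19 + \left(-7 + \frac{1}{314}\right) \left(- \frac{1}{246}\right)\right) 67 = \left(19 - - \frac{2197}{77244}\right) 67 = \left(19 + \frac{2197}{77244}\right) 67 = \frac{1469833}{77244} \cdot 67 = \frac{98478811}{77244}$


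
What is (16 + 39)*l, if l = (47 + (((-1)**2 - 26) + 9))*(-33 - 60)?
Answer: -158565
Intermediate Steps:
l = -2883 (l = (47 + ((1 - 26) + 9))*(-93) = (47 + (-25 + 9))*(-93) = (47 - 16)*(-93) = 31*(-93) = -2883)
(16 + 39)*l = (16 + 39)*(-2883) = 55*(-2883) = -158565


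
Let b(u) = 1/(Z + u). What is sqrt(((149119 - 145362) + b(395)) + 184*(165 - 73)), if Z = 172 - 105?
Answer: sqrt(4415089602)/462 ≈ 143.82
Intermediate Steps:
Z = 67
b(u) = 1/(67 + u)
sqrt(((149119 - 145362) + b(395)) + 184*(165 - 73)) = sqrt(((149119 - 145362) + 1/(67 + 395)) + 184*(165 - 73)) = sqrt((3757 + 1/462) + 184*92) = sqrt((3757 + 1/462) + 16928) = sqrt(1735735/462 + 16928) = sqrt(9556471/462) = sqrt(4415089602)/462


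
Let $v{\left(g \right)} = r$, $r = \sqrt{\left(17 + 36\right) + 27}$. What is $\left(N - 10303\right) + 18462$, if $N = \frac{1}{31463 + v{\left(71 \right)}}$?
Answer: $\frac{8076759669414}{989920289} - \frac{4 \sqrt{5}}{989920289} \approx 8159.0$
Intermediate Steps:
$r = 4 \sqrt{5}$ ($r = \sqrt{53 + 27} = \sqrt{80} = 4 \sqrt{5} \approx 8.9443$)
$v{\left(g \right)} = 4 \sqrt{5}$
$N = \frac{1}{31463 + 4 \sqrt{5}} \approx 3.1774 \cdot 10^{-5}$
$\left(N - 10303\right) + 18462 = \left(\left(\frac{31463}{989920289} - \frac{4 \sqrt{5}}{989920289}\right) - 10303\right) + 18462 = \left(- \frac{10199148706104}{989920289} - \frac{4 \sqrt{5}}{989920289}\right) + 18462 = \frac{8076759669414}{989920289} - \frac{4 \sqrt{5}}{989920289}$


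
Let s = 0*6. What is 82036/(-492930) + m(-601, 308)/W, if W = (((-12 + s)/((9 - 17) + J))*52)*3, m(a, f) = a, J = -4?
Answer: -51508091/12816180 ≈ -4.0190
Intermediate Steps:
s = 0
W = 156 (W = (((-12 + 0)/((9 - 17) - 4))*52)*3 = (-12/(-8 - 4)*52)*3 = (-12/(-12)*52)*3 = (-12*(-1/12)*52)*3 = (1*52)*3 = 52*3 = 156)
82036/(-492930) + m(-601, 308)/W = 82036/(-492930) - 601/156 = 82036*(-1/492930) - 601*1/156 = -41018/246465 - 601/156 = -51508091/12816180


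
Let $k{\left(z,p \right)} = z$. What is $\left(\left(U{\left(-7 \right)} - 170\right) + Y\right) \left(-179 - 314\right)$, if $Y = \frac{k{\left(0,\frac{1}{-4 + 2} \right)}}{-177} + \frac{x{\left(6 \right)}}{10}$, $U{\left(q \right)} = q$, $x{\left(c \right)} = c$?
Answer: $\frac{434826}{5} \approx 86965.0$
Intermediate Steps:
$Y = \frac{3}{5}$ ($Y = \frac{0}{-177} + \frac{6}{10} = 0 \left(- \frac{1}{177}\right) + 6 \cdot \frac{1}{10} = 0 + \frac{3}{5} = \frac{3}{5} \approx 0.6$)
$\left(\left(U{\left(-7 \right)} - 170\right) + Y\right) \left(-179 - 314\right) = \left(\left(-7 - 170\right) + \frac{3}{5}\right) \left(-179 - 314\right) = \left(\left(-7 - 170\right) + \frac{3}{5}\right) \left(-493\right) = \left(-177 + \frac{3}{5}\right) \left(-493\right) = \left(- \frac{882}{5}\right) \left(-493\right) = \frac{434826}{5}$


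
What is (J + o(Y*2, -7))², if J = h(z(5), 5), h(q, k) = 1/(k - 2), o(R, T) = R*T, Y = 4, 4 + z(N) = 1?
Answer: 27889/9 ≈ 3098.8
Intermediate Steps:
z(N) = -3 (z(N) = -4 + 1 = -3)
h(q, k) = 1/(-2 + k)
J = ⅓ (J = 1/(-2 + 5) = 1/3 = ⅓ ≈ 0.33333)
(J + o(Y*2, -7))² = (⅓ + (4*2)*(-7))² = (⅓ + 8*(-7))² = (⅓ - 56)² = (-167/3)² = 27889/9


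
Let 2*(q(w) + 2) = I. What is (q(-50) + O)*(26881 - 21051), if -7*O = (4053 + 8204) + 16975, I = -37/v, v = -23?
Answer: -560120165/23 ≈ -2.4353e+7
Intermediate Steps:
I = 37/23 (I = -37/(-23) = -37*(-1/23) = 37/23 ≈ 1.6087)
q(w) = -55/46 (q(w) = -2 + (½)*(37/23) = -2 + 37/46 = -55/46)
O = -4176 (O = -((4053 + 8204) + 16975)/7 = -(12257 + 16975)/7 = -⅐*29232 = -4176)
(q(-50) + O)*(26881 - 21051) = (-55/46 - 4176)*(26881 - 21051) = -192151/46*5830 = -560120165/23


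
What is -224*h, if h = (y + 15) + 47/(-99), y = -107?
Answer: 2050720/99 ≈ 20714.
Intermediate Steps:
h = -9155/99 (h = (-107 + 15) + 47/(-99) = -92 + 47*(-1/99) = -92 - 47/99 = -9155/99 ≈ -92.475)
-224*h = -224*(-9155/99) = 2050720/99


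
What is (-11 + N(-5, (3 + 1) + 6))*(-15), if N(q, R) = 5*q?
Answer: 540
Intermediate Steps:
(-11 + N(-5, (3 + 1) + 6))*(-15) = (-11 + 5*(-5))*(-15) = (-11 - 25)*(-15) = -36*(-15) = 540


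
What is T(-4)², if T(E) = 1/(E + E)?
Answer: 1/64 ≈ 0.015625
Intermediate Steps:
T(E) = 1/(2*E)
T(-4)² = ((½)/(-4))² = ((½)*(-¼))² = (-⅛)² = 1/64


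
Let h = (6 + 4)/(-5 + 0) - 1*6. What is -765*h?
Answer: 6120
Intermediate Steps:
h = -8 (h = 10/(-5) - 6 = 10*(-⅕) - 6 = -2 - 6 = -8)
-765*h = -765*(-8) = 6120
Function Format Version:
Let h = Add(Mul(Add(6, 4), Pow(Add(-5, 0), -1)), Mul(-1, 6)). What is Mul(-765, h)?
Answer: 6120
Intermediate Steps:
h = -8 (h = Add(Mul(10, Pow(-5, -1)), -6) = Add(Mul(10, Rational(-1, 5)), -6) = Add(-2, -6) = -8)
Mul(-765, h) = Mul(-765, -8) = 6120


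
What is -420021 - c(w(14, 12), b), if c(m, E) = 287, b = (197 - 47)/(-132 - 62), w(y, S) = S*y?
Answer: -420308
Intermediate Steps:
b = -75/97 (b = 150/(-194) = 150*(-1/194) = -75/97 ≈ -0.77320)
-420021 - c(w(14, 12), b) = -420021 - 1*287 = -420021 - 287 = -420308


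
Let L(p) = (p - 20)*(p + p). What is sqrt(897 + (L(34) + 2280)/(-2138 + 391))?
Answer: sqrt(2732005769)/1747 ≈ 29.919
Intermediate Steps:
L(p) = 2*p*(-20 + p) (L(p) = (-20 + p)*(2*p) = 2*p*(-20 + p))
sqrt(897 + (L(34) + 2280)/(-2138 + 391)) = sqrt(897 + (2*34*(-20 + 34) + 2280)/(-2138 + 391)) = sqrt(897 + (2*34*14 + 2280)/(-1747)) = sqrt(897 + (952 + 2280)*(-1/1747)) = sqrt(897 + 3232*(-1/1747)) = sqrt(897 - 3232/1747) = sqrt(1563827/1747) = sqrt(2732005769)/1747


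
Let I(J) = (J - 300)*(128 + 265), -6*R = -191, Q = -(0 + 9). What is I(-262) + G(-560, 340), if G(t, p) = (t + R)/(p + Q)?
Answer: -438643045/1986 ≈ -2.2087e+5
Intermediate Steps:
Q = -9 (Q = -1*9 = -9)
R = 191/6 (R = -⅙*(-191) = 191/6 ≈ 31.833)
G(t, p) = (191/6 + t)/(-9 + p) (G(t, p) = (t + 191/6)/(p - 9) = (191/6 + t)/(-9 + p))
I(J) = -117900 + 393*J (I(J) = (-300 + J)*393 = -117900 + 393*J)
I(-262) + G(-560, 340) = (-117900 + 393*(-262)) + (191/6 - 560)/(-9 + 340) = (-117900 - 102966) - 3169/6/331 = -220866 + (1/331)*(-3169/6) = -220866 - 3169/1986 = -438643045/1986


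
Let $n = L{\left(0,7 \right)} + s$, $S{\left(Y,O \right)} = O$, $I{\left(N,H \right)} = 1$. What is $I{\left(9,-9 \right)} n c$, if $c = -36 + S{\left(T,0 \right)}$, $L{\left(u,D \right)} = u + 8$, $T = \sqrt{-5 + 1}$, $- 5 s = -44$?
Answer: $- \frac{3024}{5} \approx -604.8$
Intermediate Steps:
$s = \frac{44}{5}$ ($s = \left(- \frac{1}{5}\right) \left(-44\right) = \frac{44}{5} \approx 8.8$)
$T = 2 i$ ($T = \sqrt{-4} = 2 i \approx 2.0 i$)
$L{\left(u,D \right)} = 8 + u$
$c = -36$ ($c = -36 + 0 = -36$)
$n = \frac{84}{5}$ ($n = \left(8 + 0\right) + \frac{44}{5} = 8 + \frac{44}{5} = \frac{84}{5} \approx 16.8$)
$I{\left(9,-9 \right)} n c = 1 \cdot \frac{84}{5} \left(-36\right) = \frac{84}{5} \left(-36\right) = - \frac{3024}{5}$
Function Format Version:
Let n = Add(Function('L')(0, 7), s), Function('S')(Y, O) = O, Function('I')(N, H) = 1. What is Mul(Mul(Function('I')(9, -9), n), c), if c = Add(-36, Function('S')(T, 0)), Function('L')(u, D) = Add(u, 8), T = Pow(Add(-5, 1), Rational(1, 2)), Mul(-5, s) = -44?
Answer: Rational(-3024, 5) ≈ -604.80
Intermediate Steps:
s = Rational(44, 5) (s = Mul(Rational(-1, 5), -44) = Rational(44, 5) ≈ 8.8000)
T = Mul(2, I) (T = Pow(-4, Rational(1, 2)) = Mul(2, I) ≈ Mul(2.0000, I))
Function('L')(u, D) = Add(8, u)
c = -36 (c = Add(-36, 0) = -36)
n = Rational(84, 5) (n = Add(Add(8, 0), Rational(44, 5)) = Add(8, Rational(44, 5)) = Rational(84, 5) ≈ 16.800)
Mul(Mul(Function('I')(9, -9), n), c) = Mul(Mul(1, Rational(84, 5)), -36) = Mul(Rational(84, 5), -36) = Rational(-3024, 5)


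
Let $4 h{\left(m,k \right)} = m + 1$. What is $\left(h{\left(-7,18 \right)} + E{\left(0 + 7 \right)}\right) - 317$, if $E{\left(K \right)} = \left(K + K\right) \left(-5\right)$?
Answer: $- \frac{777}{2} \approx -388.5$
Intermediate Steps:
$E{\left(K \right)} = - 10 K$ ($E{\left(K \right)} = 2 K \left(-5\right) = - 10 K$)
$h{\left(m,k \right)} = \frac{1}{4} + \frac{m}{4}$ ($h{\left(m,k \right)} = \frac{m + 1}{4} = \frac{1 + m}{4} = \frac{1}{4} + \frac{m}{4}$)
$\left(h{\left(-7,18 \right)} + E{\left(0 + 7 \right)}\right) - 317 = \left(\left(\frac{1}{4} + \frac{1}{4} \left(-7\right)\right) - 10 \left(0 + 7\right)\right) - 317 = \left(\left(\frac{1}{4} - \frac{7}{4}\right) - 70\right) - 317 = \left(- \frac{3}{2} - 70\right) - 317 = - \frac{143}{2} - 317 = - \frac{777}{2}$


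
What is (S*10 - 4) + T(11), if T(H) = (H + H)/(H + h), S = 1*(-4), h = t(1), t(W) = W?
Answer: -253/6 ≈ -42.167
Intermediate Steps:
h = 1
S = -4
T(H) = 2*H/(1 + H) (T(H) = (H + H)/(H + 1) = (2*H)/(1 + H) = 2*H/(1 + H))
(S*10 - 4) + T(11) = (-4*10 - 4) + 2*11/(1 + 11) = (-40 - 4) + 2*11/12 = -44 + 2*11*(1/12) = -44 + 11/6 = -253/6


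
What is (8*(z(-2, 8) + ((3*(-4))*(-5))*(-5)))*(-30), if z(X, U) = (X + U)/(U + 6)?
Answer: 503280/7 ≈ 71897.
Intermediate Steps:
z(X, U) = (U + X)/(6 + U)
(8*(z(-2, 8) + ((3*(-4))*(-5))*(-5)))*(-30) = (8*((8 - 2)/(6 + 8) + ((3*(-4))*(-5))*(-5)))*(-30) = (8*(6/14 - 12*(-5)*(-5)))*(-30) = (8*((1/14)*6 + 60*(-5)))*(-30) = (8*(3/7 - 300))*(-30) = (8*(-2097/7))*(-30) = -16776/7*(-30) = 503280/7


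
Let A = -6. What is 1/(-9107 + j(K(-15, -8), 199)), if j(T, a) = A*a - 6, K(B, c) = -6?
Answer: -1/10307 ≈ -9.7021e-5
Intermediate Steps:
j(T, a) = -6 - 6*a (j(T, a) = -6*a - 6 = -6 - 6*a)
1/(-9107 + j(K(-15, -8), 199)) = 1/(-9107 + (-6 - 6*199)) = 1/(-9107 + (-6 - 1194)) = 1/(-9107 - 1200) = 1/(-10307) = -1/10307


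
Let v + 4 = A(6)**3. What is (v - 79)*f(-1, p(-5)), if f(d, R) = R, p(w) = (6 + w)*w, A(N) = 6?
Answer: -665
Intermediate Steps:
p(w) = w*(6 + w)
v = 212 (v = -4 + 6**3 = -4 + 216 = 212)
(v - 79)*f(-1, p(-5)) = (212 - 79)*(-5*(6 - 5)) = 133*(-5*1) = 133*(-5) = -665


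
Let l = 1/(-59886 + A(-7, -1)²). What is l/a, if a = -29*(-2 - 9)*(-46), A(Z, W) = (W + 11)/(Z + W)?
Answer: 8/7029953887 ≈ 1.1380e-9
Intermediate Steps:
A(Z, W) = (11 + W)/(W + Z)
l = -16/958151 (l = 1/(-59886 + ((11 - 1)/(-1 - 7))²) = 1/(-59886 + (10/(-8))²) = 1/(-59886 + (-⅛*10)²) = 1/(-59886 + (-5/4)²) = 1/(-59886 + 25/16) = 1/(-958151/16) = -16/958151 ≈ -1.6699e-5)
a = -14674 (a = -29*(-11)*(-46) = 319*(-46) = -14674)
l/a = -16/958151/(-14674) = -16/958151*(-1/14674) = 8/7029953887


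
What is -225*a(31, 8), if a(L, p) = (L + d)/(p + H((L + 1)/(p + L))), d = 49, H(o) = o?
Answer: -87750/43 ≈ -2040.7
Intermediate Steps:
a(L, p) = (49 + L)/(p + (1 + L)/(L + p)) (a(L, p) = (L + 49)/(p + (L + 1)/(p + L)) = (49 + L)/(p + (1 + L)/(L + p)))
-225*a(31, 8) = -225*(49 + 31)*(31 + 8)/(1 + 31 + 8*(31 + 8)) = -225*80*39/(1 + 31 + 8*39) = -225*80*39/(1 + 31 + 312) = -225*80*39/344 = -225*390/43 = -87750/43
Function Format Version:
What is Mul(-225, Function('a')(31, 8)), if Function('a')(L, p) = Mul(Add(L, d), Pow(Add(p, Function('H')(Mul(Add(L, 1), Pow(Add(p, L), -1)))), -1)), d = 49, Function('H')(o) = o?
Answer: Rational(-87750, 43) ≈ -2040.7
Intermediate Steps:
Function('a')(L, p) = Mul(Pow(Add(p, Mul(Pow(Add(L, p), -1), Add(1, L))), -1), Add(49, L)) (Function('a')(L, p) = Mul(Add(L, 49), Pow(Add(p, Mul(Add(L, 1), Pow(Add(p, L), -1))), -1)) = Mul(Add(49, L), Pow(Add(p, Mul(Add(1, L), Pow(Add(L, p), -1))), -1)) = Mul(Add(49, L), Pow(Add(p, Mul(Pow(Add(L, p), -1), Add(1, L))), -1)) = Mul(Pow(Add(p, Mul(Pow(Add(L, p), -1), Add(1, L))), -1), Add(49, L)))
Mul(-225, Function('a')(31, 8)) = Mul(-225, Mul(Pow(Add(1, 31, Mul(8, Add(31, 8))), -1), Add(49, 31), Add(31, 8))) = Mul(-225, Mul(Pow(Add(1, 31, Mul(8, 39)), -1), 80, 39)) = Mul(-225, Mul(Pow(Add(1, 31, 312), -1), 80, 39)) = Mul(-225, Mul(Pow(344, -1), 80, 39)) = Mul(-225, Mul(Rational(1, 344), 80, 39)) = Mul(-225, Rational(390, 43)) = Rational(-87750, 43)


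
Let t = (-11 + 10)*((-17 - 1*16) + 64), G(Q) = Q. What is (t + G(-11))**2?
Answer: 1764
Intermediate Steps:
t = -31 (t = -((-17 - 16) + 64) = -(-33 + 64) = -1*31 = -31)
(t + G(-11))**2 = (-31 - 11)**2 = (-42)**2 = 1764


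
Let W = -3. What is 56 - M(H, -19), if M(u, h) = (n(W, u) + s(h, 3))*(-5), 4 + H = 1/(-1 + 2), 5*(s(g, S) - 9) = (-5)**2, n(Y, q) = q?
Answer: 111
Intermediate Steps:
s(g, S) = 14 (s(g, S) = 9 + (1/5)*(-5)**2 = 9 + (1/5)*25 = 9 + 5 = 14)
H = -3 (H = -4 + 1/(-1 + 2) = -4 + 1/1 = -4 + 1 = -3)
M(u, h) = -70 - 5*u (M(u, h) = (u + 14)*(-5) = (14 + u)*(-5) = -70 - 5*u)
56 - M(H, -19) = 56 - (-70 - 5*(-3)) = 56 - (-70 + 15) = 56 - 1*(-55) = 56 + 55 = 111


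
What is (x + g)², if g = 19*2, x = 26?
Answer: 4096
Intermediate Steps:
g = 38
(x + g)² = (26 + 38)² = 64² = 4096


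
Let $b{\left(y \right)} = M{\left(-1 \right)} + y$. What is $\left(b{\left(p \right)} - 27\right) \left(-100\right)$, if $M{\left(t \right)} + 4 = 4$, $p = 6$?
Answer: $2100$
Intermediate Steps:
$M{\left(t \right)} = 0$ ($M{\left(t \right)} = -4 + 4 = 0$)
$b{\left(y \right)} = y$ ($b{\left(y \right)} = 0 + y = y$)
$\left(b{\left(p \right)} - 27\right) \left(-100\right) = \left(6 - 27\right) \left(-100\right) = \left(-21\right) \left(-100\right) = 2100$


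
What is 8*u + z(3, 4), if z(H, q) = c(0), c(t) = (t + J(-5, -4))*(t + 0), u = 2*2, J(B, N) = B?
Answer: 32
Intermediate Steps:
u = 4
c(t) = t*(-5 + t) (c(t) = (t - 5)*(t + 0) = (-5 + t)*t = t*(-5 + t))
z(H, q) = 0 (z(H, q) = 0*(-5 + 0) = 0*(-5) = 0)
8*u + z(3, 4) = 8*4 + 0 = 32 + 0 = 32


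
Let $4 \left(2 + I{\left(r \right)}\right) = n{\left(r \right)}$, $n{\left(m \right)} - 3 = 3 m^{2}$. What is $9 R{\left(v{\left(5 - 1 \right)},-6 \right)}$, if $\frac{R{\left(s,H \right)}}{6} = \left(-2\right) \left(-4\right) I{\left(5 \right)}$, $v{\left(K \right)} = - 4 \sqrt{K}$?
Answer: $7560$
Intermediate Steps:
$n{\left(m \right)} = 3 + 3 m^{2}$
$I{\left(r \right)} = - \frac{5}{4} + \frac{3 r^{2}}{4}$ ($I{\left(r \right)} = -2 + \frac{3 + 3 r^{2}}{4} = -2 + \left(\frac{3}{4} + \frac{3 r^{2}}{4}\right) = - \frac{5}{4} + \frac{3 r^{2}}{4}$)
$R{\left(s,H \right)} = 840$ ($R{\left(s,H \right)} = 6 \left(-2\right) \left(-4\right) \left(- \frac{5}{4} + \frac{3 \cdot 5^{2}}{4}\right) = 6 \cdot 8 \left(- \frac{5}{4} + \frac{3}{4} \cdot 25\right) = 6 \cdot 8 \left(- \frac{5}{4} + \frac{75}{4}\right) = 6 \cdot 8 \cdot \frac{35}{2} = 6 \cdot 140 = 840$)
$9 R{\left(v{\left(5 - 1 \right)},-6 \right)} = 9 \cdot 840 = 7560$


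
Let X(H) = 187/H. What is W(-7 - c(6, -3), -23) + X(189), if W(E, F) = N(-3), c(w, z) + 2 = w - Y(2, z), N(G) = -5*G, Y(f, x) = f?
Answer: 3022/189 ≈ 15.989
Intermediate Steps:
c(w, z) = -4 + w (c(w, z) = -2 + (w - 1*2) = -2 + (w - 2) = -2 + (-2 + w) = -4 + w)
W(E, F) = 15 (W(E, F) = -5*(-3) = 15)
W(-7 - c(6, -3), -23) + X(189) = 15 + 187/189 = 3022/189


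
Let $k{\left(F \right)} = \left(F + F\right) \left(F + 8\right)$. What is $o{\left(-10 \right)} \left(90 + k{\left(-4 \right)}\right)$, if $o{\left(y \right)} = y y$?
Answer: $5800$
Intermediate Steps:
$k{\left(F \right)} = 2 F \left(8 + F\right)$
$o{\left(y \right)} = y^{2}$
$o{\left(-10 \right)} \left(90 + k{\left(-4 \right)}\right) = \left(-10\right)^{2} \left(90 + 2 \left(-4\right) \left(8 - 4\right)\right) = 100 \left(90 + 2 \left(-4\right) 4\right) = 100 \left(90 - 32\right) = 100 \cdot 58 = 5800$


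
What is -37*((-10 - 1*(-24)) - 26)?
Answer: 444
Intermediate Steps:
-37*((-10 - 1*(-24)) - 26) = -37*((-10 + 24) - 26) = -37*(14 - 26) = -37*(-12) = -1*(-444) = 444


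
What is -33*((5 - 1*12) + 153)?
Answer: -4818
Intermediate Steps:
-33*((5 - 1*12) + 153) = -33*((5 - 12) + 153) = -33*(-7 + 153) = -33*146 = -4818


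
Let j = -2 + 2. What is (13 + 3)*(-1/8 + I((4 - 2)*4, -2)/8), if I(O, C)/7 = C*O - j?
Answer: -226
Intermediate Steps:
j = 0
I(O, C) = 7*C*O (I(O, C) = 7*(C*O - 1*0) = 7*(C*O + 0) = 7*(C*O) = 7*C*O)
(13 + 3)*(-1/8 + I((4 - 2)*4, -2)/8) = (13 + 3)*(-1/8 + (7*(-2)*((4 - 2)*4))/8) = 16*(-1*1/8 + (7*(-2)*(2*4))*(1/8)) = 16*(-1/8 + (7*(-2)*8)*(1/8)) = 16*(-1/8 - 112*1/8) = 16*(-1/8 - 14) = 16*(-113/8) = -226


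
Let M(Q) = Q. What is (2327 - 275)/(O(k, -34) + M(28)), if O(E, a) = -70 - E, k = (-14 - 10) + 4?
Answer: -1026/11 ≈ -93.273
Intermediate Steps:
k = -20 (k = -24 + 4 = -20)
(2327 - 275)/(O(k, -34) + M(28)) = (2327 - 275)/((-70 - 1*(-20)) + 28) = 2052/((-70 + 20) + 28) = 2052/(-50 + 28) = 2052/(-22) = 2052*(-1/22) = -1026/11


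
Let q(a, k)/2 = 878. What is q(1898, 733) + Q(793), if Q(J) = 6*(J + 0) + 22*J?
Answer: 23960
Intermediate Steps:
q(a, k) = 1756 (q(a, k) = 2*878 = 1756)
Q(J) = 28*J (Q(J) = 6*J + 22*J = 28*J)
q(1898, 733) + Q(793) = 1756 + 28*793 = 1756 + 22204 = 23960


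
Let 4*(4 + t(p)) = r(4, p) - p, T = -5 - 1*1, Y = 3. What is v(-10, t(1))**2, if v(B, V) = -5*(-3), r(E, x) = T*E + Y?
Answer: 225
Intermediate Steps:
T = -6 (T = -5 - 1 = -6)
r(E, x) = 3 - 6*E (r(E, x) = -6*E + 3 = 3 - 6*E)
t(p) = -37/4 - p/4 (t(p) = -4 + ((3 - 6*4) - p)/4 = -4 + ((3 - 24) - p)/4 = -4 + (-21 - p)/4 = -4 + (-21/4 - p/4) = -37/4 - p/4)
v(B, V) = 15
v(-10, t(1))**2 = 15**2 = 225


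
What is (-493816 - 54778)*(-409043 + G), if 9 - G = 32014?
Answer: 241956286512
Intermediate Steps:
G = -32005 (G = 9 - 1*32014 = 9 - 32014 = -32005)
(-493816 - 54778)*(-409043 + G) = (-493816 - 54778)*(-409043 - 32005) = -548594*(-441048) = 241956286512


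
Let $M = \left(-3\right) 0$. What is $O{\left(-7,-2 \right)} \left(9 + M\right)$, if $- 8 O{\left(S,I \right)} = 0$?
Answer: $0$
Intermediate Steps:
$M = 0$
$O{\left(S,I \right)} = 0$ ($O{\left(S,I \right)} = \left(- \frac{1}{8}\right) 0 = 0$)
$O{\left(-7,-2 \right)} \left(9 + M\right) = 0 \left(9 + 0\right) = 0 \cdot 9 = 0$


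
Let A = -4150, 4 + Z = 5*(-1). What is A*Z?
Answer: 37350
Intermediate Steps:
Z = -9 (Z = -4 + 5*(-1) = -4 - 5 = -9)
A*Z = -4150*(-9) = 37350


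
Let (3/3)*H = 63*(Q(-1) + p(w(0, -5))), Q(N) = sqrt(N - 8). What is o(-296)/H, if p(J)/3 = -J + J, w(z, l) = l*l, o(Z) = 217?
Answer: -31*I/27 ≈ -1.1481*I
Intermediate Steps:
w(z, l) = l**2
Q(N) = sqrt(-8 + N)
p(J) = 0 (p(J) = 3*(-J + J) = 3*0 = 0)
H = 189*I (H = 63*(sqrt(-8 - 1) + 0) = 63*(sqrt(-9) + 0) = 63*(3*I + 0) = 63*(3*I) = 189*I ≈ 189.0*I)
o(-296)/H = 217/((189*I)) = 217*(-I/189) = -31*I/27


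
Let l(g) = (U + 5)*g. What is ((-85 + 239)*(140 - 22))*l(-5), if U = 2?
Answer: -636020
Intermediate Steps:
l(g) = 7*g (l(g) = (2 + 5)*g = 7*g)
((-85 + 239)*(140 - 22))*l(-5) = ((-85 + 239)*(140 - 22))*(7*(-5)) = (154*118)*(-35) = 18172*(-35) = -636020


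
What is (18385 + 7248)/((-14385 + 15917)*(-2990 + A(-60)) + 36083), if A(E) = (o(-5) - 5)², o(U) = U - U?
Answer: -25633/4506297 ≈ -0.0056883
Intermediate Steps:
o(U) = 0
A(E) = 25 (A(E) = (0 - 5)² = (-5)² = 25)
(18385 + 7248)/((-14385 + 15917)*(-2990 + A(-60)) + 36083) = (18385 + 7248)/((-14385 + 15917)*(-2990 + 25) + 36083) = 25633/(1532*(-2965) + 36083) = 25633/(-4542380 + 36083) = 25633/(-4506297) = 25633*(-1/4506297) = -25633/4506297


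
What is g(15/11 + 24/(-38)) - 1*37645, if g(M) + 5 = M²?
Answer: -1644566241/43681 ≈ -37649.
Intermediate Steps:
g(M) = -5 + M²
g(15/11 + 24/(-38)) - 1*37645 = (-5 + (15/11 + 24/(-38))²) - 1*37645 = (-5 + (15*(1/11) + 24*(-1/38))²) - 37645 = (-5 + (15/11 - 12/19)²) - 37645 = (-5 + (153/209)²) - 37645 = (-5 + 23409/43681) - 37645 = -194996/43681 - 37645 = -1644566241/43681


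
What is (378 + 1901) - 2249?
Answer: 30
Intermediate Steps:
(378 + 1901) - 2249 = 2279 - 2249 = 30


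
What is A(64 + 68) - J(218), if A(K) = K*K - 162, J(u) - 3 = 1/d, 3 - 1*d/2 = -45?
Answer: 1656863/96 ≈ 17259.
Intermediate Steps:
d = 96 (d = 6 - 2*(-45) = 6 + 90 = 96)
J(u) = 289/96 (J(u) = 3 + 1/96 = 289/96)
A(K) = -162 + K² (A(K) = K² - 162 = -162 + K²)
A(64 + 68) - J(218) = (-162 + (64 + 68)²) - 1*289/96 = (-162 + 132²) - 289/96 = (-162 + 17424) - 289/96 = 17262 - 289/96 = 1656863/96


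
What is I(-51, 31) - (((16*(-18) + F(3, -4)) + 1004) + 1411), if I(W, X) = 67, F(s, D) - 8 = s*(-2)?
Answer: -2062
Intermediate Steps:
F(s, D) = 8 - 2*s (F(s, D) = 8 + s*(-2) = 8 - 2*s)
I(-51, 31) - (((16*(-18) + F(3, -4)) + 1004) + 1411) = 67 - (((16*(-18) + (8 - 2*3)) + 1004) + 1411) = 67 - (((-288 + (8 - 6)) + 1004) + 1411) = 67 - (((-288 + 2) + 1004) + 1411) = 67 - ((-286 + 1004) + 1411) = 67 - (718 + 1411) = 67 - 1*2129 = 67 - 2129 = -2062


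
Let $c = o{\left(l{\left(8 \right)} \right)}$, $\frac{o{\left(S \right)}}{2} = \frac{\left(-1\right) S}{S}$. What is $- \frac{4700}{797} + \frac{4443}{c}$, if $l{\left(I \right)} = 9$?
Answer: $- \frac{3550471}{1594} \approx -2227.4$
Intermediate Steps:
$o{\left(S \right)} = -2$ ($o{\left(S \right)} = 2 \frac{\left(-1\right) S}{S} = 2 \left(-1\right) = -2$)
$c = -2$
$- \frac{4700}{797} + \frac{4443}{c} = - \frac{4700}{797} + \frac{4443}{-2} = \left(-4700\right) \frac{1}{797} + 4443 \left(- \frac{1}{2}\right) = - \frac{4700}{797} - \frac{4443}{2} = - \frac{3550471}{1594}$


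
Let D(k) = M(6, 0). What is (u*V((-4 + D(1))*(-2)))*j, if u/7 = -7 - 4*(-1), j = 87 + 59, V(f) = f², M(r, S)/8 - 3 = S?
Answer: -4905600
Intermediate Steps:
M(r, S) = 24 + 8*S
D(k) = 24 (D(k) = 24 + 8*0 = 24 + 0 = 24)
j = 146
u = -21 (u = 7*(-7 - 4*(-1)) = 7*(-7 + 4) = 7*(-3) = -21)
(u*V((-4 + D(1))*(-2)))*j = -21*4*(-4 + 24)²*146 = -21*(20*(-2))²*146 = -21*(-40)²*146 = -21*1600*146 = -33600*146 = -4905600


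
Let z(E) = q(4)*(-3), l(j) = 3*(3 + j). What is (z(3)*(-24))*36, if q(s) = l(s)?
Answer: 54432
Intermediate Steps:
l(j) = 9 + 3*j
q(s) = 9 + 3*s
z(E) = -63 (z(E) = (9 + 3*4)*(-3) = (9 + 12)*(-3) = 21*(-3) = -63)
(z(3)*(-24))*36 = -63*(-24)*36 = 1512*36 = 54432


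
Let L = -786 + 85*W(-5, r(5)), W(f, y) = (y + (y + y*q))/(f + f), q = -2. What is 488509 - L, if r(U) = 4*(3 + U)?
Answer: 489295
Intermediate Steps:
r(U) = 12 + 4*U
W(f, y) = 0 (W(f, y) = (y + (y + y*(-2)))/(f + f) = (y + (y - 2*y))/((2*f)) = (y - y)*(1/(2*f)) = 0*(1/(2*f)) = 0)
L = -786 (L = -786 + 85*0 = -786 + 0 = -786)
488509 - L = 488509 - 1*(-786) = 488509 + 786 = 489295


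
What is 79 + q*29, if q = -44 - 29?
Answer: -2038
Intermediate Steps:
q = -73
79 + q*29 = 79 - 73*29 = 79 - 2117 = -2038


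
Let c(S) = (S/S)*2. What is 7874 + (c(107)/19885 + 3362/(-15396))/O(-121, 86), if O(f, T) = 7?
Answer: 8437139556851/1071523110 ≈ 7874.0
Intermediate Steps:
c(S) = 2 (c(S) = 1*2 = 2)
7874 + (c(107)/19885 + 3362/(-15396))/O(-121, 86) = 7874 + (2/19885 + 3362/(-15396))/7 = 7874 + (2*(1/19885) + 3362*(-1/15396))*(⅐) = 7874 + (2/19885 - 1681/7698)*(⅐) = 7874 - 33411289/153074730*⅐ = 7874 - 33411289/1071523110 = 8437139556851/1071523110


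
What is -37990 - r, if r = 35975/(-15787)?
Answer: -599712155/15787 ≈ -37988.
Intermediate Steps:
r = -35975/15787 (r = 35975*(-1/15787) = -35975/15787 ≈ -2.2788)
-37990 - r = -37990 - 1*(-35975/15787) = -37990 + 35975/15787 = -599712155/15787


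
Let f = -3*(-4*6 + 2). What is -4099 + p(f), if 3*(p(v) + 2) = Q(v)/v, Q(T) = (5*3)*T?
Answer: -4096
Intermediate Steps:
f = 66 (f = -3*(-24 + 2) = -3*(-22) = 66)
Q(T) = 15*T
p(v) = 3 (p(v) = -2 + ((15*v)/v)/3 = -2 + (1/3)*15 = -2 + 5 = 3)
-4099 + p(f) = -4099 + 3 = -4096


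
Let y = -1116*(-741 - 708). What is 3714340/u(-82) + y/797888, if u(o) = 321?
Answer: 105862371353/9147216 ≈ 11573.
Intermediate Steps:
y = 1617084 (y = -1116*(-1449) = 1617084)
3714340/u(-82) + y/797888 = 3714340/321 + 1617084/797888 = 3714340*(1/321) + 1617084*(1/797888) = 3714340/321 + 57753/28496 = 105862371353/9147216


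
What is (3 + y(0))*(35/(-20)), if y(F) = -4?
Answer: 7/4 ≈ 1.7500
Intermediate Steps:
(3 + y(0))*(35/(-20)) = (3 - 4)*(35/(-20)) = -35*(-1)/20 = -1*(-7/4) = 7/4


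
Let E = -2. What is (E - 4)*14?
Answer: -84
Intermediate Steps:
(E - 4)*14 = (-2 - 4)*14 = -6*14 = -84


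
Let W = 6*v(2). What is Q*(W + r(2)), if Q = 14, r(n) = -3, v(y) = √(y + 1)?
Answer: -42 + 84*√3 ≈ 103.49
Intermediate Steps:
v(y) = √(1 + y)
W = 6*√3 (W = 6*√(1 + 2) = 6*√3 ≈ 10.392)
Q*(W + r(2)) = 14*(6*√3 - 3) = 14*(-3 + 6*√3) = -42 + 84*√3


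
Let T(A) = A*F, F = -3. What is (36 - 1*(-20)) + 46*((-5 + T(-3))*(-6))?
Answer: -1048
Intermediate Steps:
T(A) = -3*A (T(A) = A*(-3) = -3*A)
(36 - 1*(-20)) + 46*((-5 + T(-3))*(-6)) = (36 - 1*(-20)) + 46*((-5 - 3*(-3))*(-6)) = (36 + 20) + 46*((-5 + 9)*(-6)) = 56 + 46*(4*(-6)) = 56 + 46*(-24) = 56 - 1104 = -1048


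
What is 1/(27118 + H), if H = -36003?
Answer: -1/8885 ≈ -0.00011255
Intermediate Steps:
1/(27118 + H) = 1/(27118 - 36003) = 1/(-8885) = -1/8885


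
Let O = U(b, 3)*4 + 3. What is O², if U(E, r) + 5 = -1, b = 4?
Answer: 441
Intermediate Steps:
U(E, r) = -6 (U(E, r) = -5 - 1 = -6)
O = -21 (O = -6*4 + 3 = -24 + 3 = -21)
O² = (-21)² = 441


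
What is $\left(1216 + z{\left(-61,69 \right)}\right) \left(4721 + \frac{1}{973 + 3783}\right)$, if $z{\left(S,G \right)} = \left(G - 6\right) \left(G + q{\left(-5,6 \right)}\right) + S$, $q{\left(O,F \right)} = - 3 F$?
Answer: $\frac{24518760084}{1189} \approx 2.0621 \cdot 10^{7}$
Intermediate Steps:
$z{\left(S,G \right)} = S + \left(-18 + G\right) \left(-6 + G\right)$ ($z{\left(S,G \right)} = \left(G - 6\right) \left(G - 18\right) + S = \left(-6 + G\right) \left(G - 18\right) + S = \left(-6 + G\right) \left(-18 + G\right) + S = \left(-18 + G\right) \left(-6 + G\right) + S = S + \left(-18 + G\right) \left(-6 + G\right)$)
$\left(1216 + z{\left(-61,69 \right)}\right) \left(4721 + \frac{1}{973 + 3783}\right) = \left(1216 + \left(108 - 61 + 69^{2} - 1656\right)\right) \left(4721 + \frac{1}{973 + 3783}\right) = \left(1216 + \left(108 - 61 + 4761 - 1656\right)\right) \left(4721 + \frac{1}{4756}\right) = \left(1216 + 3152\right) \left(4721 + \frac{1}{4756}\right) = 4368 \cdot \frac{22453077}{4756} = \frac{24518760084}{1189}$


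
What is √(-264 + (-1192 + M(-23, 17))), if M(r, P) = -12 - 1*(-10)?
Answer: 27*I*√2 ≈ 38.184*I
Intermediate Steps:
M(r, P) = -2 (M(r, P) = -12 + 10 = -2)
√(-264 + (-1192 + M(-23, 17))) = √(-264 + (-1192 - 2)) = √(-264 - 1194) = √(-1458) = 27*I*√2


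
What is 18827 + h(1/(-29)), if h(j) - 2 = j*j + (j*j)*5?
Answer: 15835195/841 ≈ 18829.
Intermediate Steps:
h(j) = 2 + 6*j² (h(j) = 2 + (j*j + (j*j)*5) = 2 + (j² + j²*5) = 2 + (j² + 5*j²) = 2 + 6*j²)
18827 + h(1/(-29)) = 18827 + (2 + 6*(1/(-29))²) = 18827 + (2 + 6*(-1/29)²) = 18827 + (2 + 6*(1/841)) = 18827 + (2 + 6/841) = 18827 + 1688/841 = 15835195/841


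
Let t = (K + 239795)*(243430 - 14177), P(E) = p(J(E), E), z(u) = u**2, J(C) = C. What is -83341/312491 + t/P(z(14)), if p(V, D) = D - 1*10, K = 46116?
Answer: 20482520846845727/58123326 ≈ 3.5240e+8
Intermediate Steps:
p(V, D) = -10 + D (p(V, D) = D - 10 = -10 + D)
P(E) = -10 + E
t = 65545954483 (t = (46116 + 239795)*(243430 - 14177) = 285911*229253 = 65545954483)
-83341/312491 + t/P(z(14)) = -83341/312491 + 65545954483/(-10 + 14**2) = -83341*1/312491 + 65545954483/(-10 + 196) = -83341/312491 + 65545954483/186 = 20482520846845727/58123326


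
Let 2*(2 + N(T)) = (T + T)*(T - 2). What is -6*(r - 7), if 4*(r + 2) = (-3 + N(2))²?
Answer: 33/2 ≈ 16.500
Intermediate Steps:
N(T) = -2 + T*(-2 + T) (N(T) = -2 + ((T + T)*(T - 2))/2 = -2 + ((2*T)*(-2 + T))/2 = -2 + (2*T*(-2 + T))/2 = -2 + T*(-2 + T))
r = 17/4 (r = -2 + (-3 + (-2 + 2² - 2*2))²/4 = -2 + (-3 + (-2 + 4 - 4))²/4 = -2 + (-3 - 2)²/4 = -2 + (¼)*(-5)² = -2 + (¼)*25 = -2 + 25/4 = 17/4 ≈ 4.2500)
-6*(r - 7) = -6*(17/4 - 7) = -6*(-11/4) = 33/2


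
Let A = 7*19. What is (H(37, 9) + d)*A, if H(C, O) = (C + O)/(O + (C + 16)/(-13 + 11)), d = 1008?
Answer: 668572/5 ≈ 1.3371e+5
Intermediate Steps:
H(C, O) = (C + O)/(-8 + O - C/2) (H(C, O) = (C + O)/(O + (16 + C)/(-2)) = (C + O)/(O + (16 + C)*(-½)) = (C + O)/(O + (-8 - C/2)) = (C + O)/(-8 + O - C/2))
A = 133
(H(37, 9) + d)*A = (2*(-1*37 - 1*9)/(16 + 37 - 2*9) + 1008)*133 = (2*(-37 - 9)/(16 + 37 - 18) + 1008)*133 = (2*(-46)/35 + 1008)*133 = (2*(1/35)*(-46) + 1008)*133 = (-92/35 + 1008)*133 = (35188/35)*133 = 668572/5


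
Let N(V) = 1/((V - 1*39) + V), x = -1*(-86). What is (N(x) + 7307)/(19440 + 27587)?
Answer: 971832/6254591 ≈ 0.15538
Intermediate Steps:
x = 86
N(V) = 1/(-39 + 2*V) (N(V) = 1/((V - 39) + V) = 1/((-39 + V) + V) = 1/(-39 + 2*V))
(N(x) + 7307)/(19440 + 27587) = (1/(-39 + 2*86) + 7307)/(19440 + 27587) = (1/(-39 + 172) + 7307)/47027 = (1/133 + 7307)*(1/47027) = (971832/133)*(1/47027) = 971832/6254591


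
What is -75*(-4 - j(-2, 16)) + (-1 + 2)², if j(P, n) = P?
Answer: 151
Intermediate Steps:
-75*(-4 - j(-2, 16)) + (-1 + 2)² = -75*(-4 - 1*(-2)) + (-1 + 2)² = -75*(-4 + 2) + 1² = -75*(-2) + 1 = 150 + 1 = 151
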